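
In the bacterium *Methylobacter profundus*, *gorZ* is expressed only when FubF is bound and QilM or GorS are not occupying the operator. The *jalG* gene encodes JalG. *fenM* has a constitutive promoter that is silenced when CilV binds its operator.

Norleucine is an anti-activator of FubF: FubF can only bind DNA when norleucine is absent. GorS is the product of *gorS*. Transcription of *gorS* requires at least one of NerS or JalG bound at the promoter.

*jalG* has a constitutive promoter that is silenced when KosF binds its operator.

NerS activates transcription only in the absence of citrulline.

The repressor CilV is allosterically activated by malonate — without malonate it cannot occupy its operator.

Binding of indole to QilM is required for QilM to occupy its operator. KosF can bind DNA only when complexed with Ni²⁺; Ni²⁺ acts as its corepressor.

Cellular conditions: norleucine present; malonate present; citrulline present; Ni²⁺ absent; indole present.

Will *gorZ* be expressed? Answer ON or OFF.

OFF

Norleucine is present, so FubF is inactive.
Indole is present, so QilM is active.
Citrulline is present, so NerS is inactive.
Ni²⁺ is absent, so KosF is inactive.
With no repressor bound, *jalG* is transcribed.
So JalG is produced and active.
Activator JalG is present, so *gorS* is transcribed.
So GorS is produced and active.
With repressor QilM bound, *gorZ* is not transcribed.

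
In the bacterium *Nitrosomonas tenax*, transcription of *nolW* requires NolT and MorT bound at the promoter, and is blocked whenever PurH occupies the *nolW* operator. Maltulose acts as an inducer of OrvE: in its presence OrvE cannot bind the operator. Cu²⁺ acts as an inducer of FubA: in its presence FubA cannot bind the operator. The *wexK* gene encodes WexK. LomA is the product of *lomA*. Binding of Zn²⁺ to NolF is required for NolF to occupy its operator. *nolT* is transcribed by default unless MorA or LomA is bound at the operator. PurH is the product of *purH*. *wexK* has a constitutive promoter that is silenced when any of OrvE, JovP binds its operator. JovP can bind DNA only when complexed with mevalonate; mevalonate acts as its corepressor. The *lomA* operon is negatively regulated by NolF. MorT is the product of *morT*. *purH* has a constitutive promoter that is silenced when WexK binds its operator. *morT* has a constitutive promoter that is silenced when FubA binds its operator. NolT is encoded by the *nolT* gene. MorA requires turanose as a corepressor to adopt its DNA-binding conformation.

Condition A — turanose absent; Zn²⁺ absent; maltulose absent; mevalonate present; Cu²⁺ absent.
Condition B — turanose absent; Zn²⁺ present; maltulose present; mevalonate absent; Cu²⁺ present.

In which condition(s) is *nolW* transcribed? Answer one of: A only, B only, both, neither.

Condition A:
Turanose is absent, so MorA is inactive.
Zn²⁺ is absent, so NolF is inactive.
With no repressor bound, *lomA* is transcribed.
So LomA is produced and active.
With repressor LomA bound, *nolT* is not transcribed.
So NolT is not produced.
Maltulose is absent, so OrvE is active.
Mevalonate is present, so JovP is active.
With repressor OrvE bound, *wexK* is not transcribed.
So WexK is not produced.
With no repressor bound, *purH* is transcribed.
So PurH is produced and active.
Cu²⁺ is absent, so FubA is active.
With repressor FubA bound, *morT* is not transcribed.
So MorT is not produced.
With repressor PurH bound, *nolW* is not transcribed.
→ *nolW* is OFF in A.
Condition B:
Turanose is absent, so MorA is inactive.
Zn²⁺ is present, so NolF is active.
With repressor NolF bound, *lomA* is not transcribed.
So LomA is not produced.
With no repressor bound, *nolT* is transcribed.
So NolT is produced and active.
Maltulose is present, so OrvE is inactive.
Mevalonate is absent, so JovP is inactive.
With no repressor bound, *wexK* is transcribed.
So WexK is produced and active.
With repressor WexK bound, *purH* is not transcribed.
So PurH is not produced.
Cu²⁺ is present, so FubA is inactive.
With no repressor bound, *morT* is transcribed.
So MorT is produced and active.
No repressor is bound and NolT and MorT are active, so *nolW* is transcribed.
→ *nolW* is ON in B.

B only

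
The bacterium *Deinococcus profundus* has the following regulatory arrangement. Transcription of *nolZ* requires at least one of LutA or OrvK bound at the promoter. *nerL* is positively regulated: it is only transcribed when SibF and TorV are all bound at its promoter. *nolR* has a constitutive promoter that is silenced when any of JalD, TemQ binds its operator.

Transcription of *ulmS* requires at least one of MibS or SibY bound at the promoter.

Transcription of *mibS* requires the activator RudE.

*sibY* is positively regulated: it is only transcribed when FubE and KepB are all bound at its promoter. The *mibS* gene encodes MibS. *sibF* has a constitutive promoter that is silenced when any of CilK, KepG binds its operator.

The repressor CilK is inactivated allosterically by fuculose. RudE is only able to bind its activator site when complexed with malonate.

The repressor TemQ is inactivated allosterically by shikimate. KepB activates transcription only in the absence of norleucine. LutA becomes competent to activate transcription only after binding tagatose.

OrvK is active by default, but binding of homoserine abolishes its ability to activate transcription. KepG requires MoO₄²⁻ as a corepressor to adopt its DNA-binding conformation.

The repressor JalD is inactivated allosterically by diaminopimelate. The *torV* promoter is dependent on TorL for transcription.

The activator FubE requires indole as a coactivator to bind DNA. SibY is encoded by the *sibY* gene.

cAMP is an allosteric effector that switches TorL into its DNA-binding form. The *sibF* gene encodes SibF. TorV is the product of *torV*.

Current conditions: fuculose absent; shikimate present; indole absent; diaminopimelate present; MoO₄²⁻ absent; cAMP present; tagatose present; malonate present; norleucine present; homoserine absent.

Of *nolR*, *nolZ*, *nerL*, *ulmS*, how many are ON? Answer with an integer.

Diaminopimelate is present, so JalD is inactive.
Shikimate is present, so TemQ is inactive.
With no repressor bound, *nolR* is transcribed.
→ *nolR* is ON.
Tagatose is present, so LutA is active.
Homoserine is absent, so OrvK is active.
Activator LutA is present, so *nolZ* is transcribed.
→ *nolZ* is ON.
Fuculose is absent, so CilK is active.
MoO₄²⁻ is absent, so KepG is inactive.
With repressor CilK bound, *sibF* is not transcribed.
So SibF is not produced.
cAMP is present, so TorL is active.
No repressor is bound and TorL is active, so *torV* is transcribed.
So TorV is produced and active.
Required activator SibF is absent, so *nerL* is not transcribed.
→ *nerL* is OFF.
Malonate is present, so RudE is active.
No repressor is bound and RudE is active, so *mibS* is transcribed.
So MibS is produced and active.
Indole is absent, so FubE is inactive.
Norleucine is present, so KepB is inactive.
Required activator FubE is absent, so *sibY* is not transcribed.
So SibY is not produced.
Activator MibS is present, so *ulmS* is transcribed.
→ *ulmS* is ON.
3 of the 4 genes are transcribed.

3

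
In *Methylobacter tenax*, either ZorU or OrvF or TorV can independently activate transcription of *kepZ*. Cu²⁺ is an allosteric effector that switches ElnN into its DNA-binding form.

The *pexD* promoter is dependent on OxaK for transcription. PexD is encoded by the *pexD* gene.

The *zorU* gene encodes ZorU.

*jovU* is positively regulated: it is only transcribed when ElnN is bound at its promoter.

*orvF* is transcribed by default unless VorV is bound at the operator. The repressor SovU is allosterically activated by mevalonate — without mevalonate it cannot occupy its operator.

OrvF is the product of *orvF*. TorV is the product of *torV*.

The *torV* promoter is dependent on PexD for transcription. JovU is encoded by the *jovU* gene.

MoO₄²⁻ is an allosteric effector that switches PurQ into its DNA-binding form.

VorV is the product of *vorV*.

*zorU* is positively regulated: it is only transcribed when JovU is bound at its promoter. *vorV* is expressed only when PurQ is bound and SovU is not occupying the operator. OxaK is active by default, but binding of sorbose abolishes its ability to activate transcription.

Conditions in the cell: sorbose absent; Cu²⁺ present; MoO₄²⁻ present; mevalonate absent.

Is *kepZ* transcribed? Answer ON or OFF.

Cu²⁺ is present, so ElnN is active.
No repressor is bound and ElnN is active, so *jovU* is transcribed.
So JovU is produced and active.
No repressor is bound and JovU is active, so *zorU* is transcribed.
So ZorU is produced and active.
Mevalonate is absent, so SovU is inactive.
MoO₄²⁻ is present, so PurQ is active.
No repressor is bound and PurQ is active, so *vorV* is transcribed.
So VorV is produced and active.
With repressor VorV bound, *orvF* is not transcribed.
So OrvF is not produced.
Sorbose is absent, so OxaK is active.
No repressor is bound and OxaK is active, so *pexD* is transcribed.
So PexD is produced and active.
No repressor is bound and PexD is active, so *torV* is transcribed.
So TorV is produced and active.
Activator ZorU is present, so *kepZ* is transcribed.

ON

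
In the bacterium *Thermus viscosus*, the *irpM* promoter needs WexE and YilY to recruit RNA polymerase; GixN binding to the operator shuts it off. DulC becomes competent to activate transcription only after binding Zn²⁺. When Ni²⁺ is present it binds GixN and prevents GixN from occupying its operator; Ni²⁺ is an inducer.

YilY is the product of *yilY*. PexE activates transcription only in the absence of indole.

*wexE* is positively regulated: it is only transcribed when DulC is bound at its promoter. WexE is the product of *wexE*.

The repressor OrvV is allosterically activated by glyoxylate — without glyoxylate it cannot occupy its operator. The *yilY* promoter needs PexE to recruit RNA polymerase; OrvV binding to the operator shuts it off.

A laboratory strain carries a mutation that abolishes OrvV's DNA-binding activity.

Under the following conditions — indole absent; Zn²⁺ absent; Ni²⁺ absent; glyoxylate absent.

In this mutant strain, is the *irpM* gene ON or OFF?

OFF

Zn²⁺ is absent, so DulC is inactive.
Required activator DulC is absent, so *wexE* is not transcribed.
So WexE is not produced.
OrvV is non-functional in this strain, so it has no effect.
Indole is absent, so PexE is active.
No repressor is bound and PexE is active, so *yilY* is transcribed.
So YilY is produced and active.
Ni²⁺ is absent, so GixN is active.
With repressor GixN bound, *irpM* is not transcribed.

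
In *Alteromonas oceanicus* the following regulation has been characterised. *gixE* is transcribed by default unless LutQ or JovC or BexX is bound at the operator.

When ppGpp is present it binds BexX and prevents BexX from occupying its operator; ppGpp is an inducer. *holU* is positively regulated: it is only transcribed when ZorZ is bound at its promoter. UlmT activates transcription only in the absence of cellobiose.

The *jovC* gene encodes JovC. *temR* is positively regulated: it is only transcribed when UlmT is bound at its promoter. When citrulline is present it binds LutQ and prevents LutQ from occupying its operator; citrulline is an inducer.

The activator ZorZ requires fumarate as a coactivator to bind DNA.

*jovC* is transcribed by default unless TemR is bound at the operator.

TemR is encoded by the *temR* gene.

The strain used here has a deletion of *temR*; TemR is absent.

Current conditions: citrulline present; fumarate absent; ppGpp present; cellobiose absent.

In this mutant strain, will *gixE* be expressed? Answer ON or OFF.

OFF

Citrulline is present, so LutQ is inactive.
TemR is non-functional in this strain, so it has no effect.
With no repressor bound, *jovC* is transcribed.
So JovC is produced and active.
ppGpp is present, so BexX is inactive.
With repressor JovC bound, *gixE* is not transcribed.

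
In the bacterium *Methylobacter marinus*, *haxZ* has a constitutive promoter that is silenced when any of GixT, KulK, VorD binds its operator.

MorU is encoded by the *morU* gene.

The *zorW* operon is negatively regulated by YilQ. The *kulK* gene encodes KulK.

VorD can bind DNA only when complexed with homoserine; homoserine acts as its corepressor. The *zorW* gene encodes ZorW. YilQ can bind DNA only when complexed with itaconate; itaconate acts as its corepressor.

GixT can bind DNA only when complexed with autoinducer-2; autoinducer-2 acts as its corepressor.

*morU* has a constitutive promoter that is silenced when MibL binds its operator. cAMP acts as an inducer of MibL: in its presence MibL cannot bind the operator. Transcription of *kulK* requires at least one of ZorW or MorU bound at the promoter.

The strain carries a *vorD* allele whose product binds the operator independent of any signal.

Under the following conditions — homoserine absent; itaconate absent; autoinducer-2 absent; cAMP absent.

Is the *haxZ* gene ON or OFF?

OFF

Autoinducer-2 is absent, so GixT is inactive.
Itaconate is absent, so YilQ is inactive.
With no repressor bound, *zorW* is transcribed.
So ZorW is produced and active.
cAMP is absent, so MibL is active.
With repressor MibL bound, *morU* is not transcribed.
So MorU is not produced.
Activator ZorW is present, so *kulK* is transcribed.
So KulK is produced and active.
VorD is constitutively active in this strain.
With repressor KulK bound, *haxZ* is not transcribed.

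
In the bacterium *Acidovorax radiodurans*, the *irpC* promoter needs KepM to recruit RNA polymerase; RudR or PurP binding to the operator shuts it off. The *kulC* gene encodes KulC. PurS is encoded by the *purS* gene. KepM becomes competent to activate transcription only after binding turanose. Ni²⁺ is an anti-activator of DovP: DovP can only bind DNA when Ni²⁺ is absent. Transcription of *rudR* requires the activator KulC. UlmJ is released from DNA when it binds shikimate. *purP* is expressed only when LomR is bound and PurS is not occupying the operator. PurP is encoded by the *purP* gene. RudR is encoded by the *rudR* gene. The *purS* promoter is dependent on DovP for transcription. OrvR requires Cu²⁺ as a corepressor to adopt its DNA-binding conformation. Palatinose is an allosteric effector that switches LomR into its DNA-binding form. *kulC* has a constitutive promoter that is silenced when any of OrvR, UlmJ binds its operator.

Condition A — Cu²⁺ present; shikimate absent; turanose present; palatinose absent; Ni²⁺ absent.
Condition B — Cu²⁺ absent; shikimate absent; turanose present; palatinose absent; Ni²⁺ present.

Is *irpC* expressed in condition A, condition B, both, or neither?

both

Condition A:
Cu²⁺ is present, so OrvR is active.
Shikimate is absent, so UlmJ is active.
With repressor OrvR bound, *kulC* is not transcribed.
So KulC is not produced.
Required activator KulC is absent, so *rudR* is not transcribed.
So RudR is not produced.
Turanose is present, so KepM is active.
Palatinose is absent, so LomR is inactive.
Ni²⁺ is absent, so DovP is active.
No repressor is bound and DovP is active, so *purS* is transcribed.
So PurS is produced and active.
With repressor PurS bound, *purP* is not transcribed.
So PurP is not produced.
No repressor is bound and KepM is active, so *irpC* is transcribed.
→ *irpC* is ON in A.
Condition B:
Cu²⁺ is absent, so OrvR is inactive.
Shikimate is absent, so UlmJ is active.
With repressor UlmJ bound, *kulC* is not transcribed.
So KulC is not produced.
Required activator KulC is absent, so *rudR* is not transcribed.
So RudR is not produced.
Turanose is present, so KepM is active.
Palatinose is absent, so LomR is inactive.
Ni²⁺ is present, so DovP is inactive.
Required activator DovP is absent, so *purS* is not transcribed.
So PurS is not produced.
Required activator LomR is absent, so *purP* is not transcribed.
So PurP is not produced.
No repressor is bound and KepM is active, so *irpC* is transcribed.
→ *irpC* is ON in B.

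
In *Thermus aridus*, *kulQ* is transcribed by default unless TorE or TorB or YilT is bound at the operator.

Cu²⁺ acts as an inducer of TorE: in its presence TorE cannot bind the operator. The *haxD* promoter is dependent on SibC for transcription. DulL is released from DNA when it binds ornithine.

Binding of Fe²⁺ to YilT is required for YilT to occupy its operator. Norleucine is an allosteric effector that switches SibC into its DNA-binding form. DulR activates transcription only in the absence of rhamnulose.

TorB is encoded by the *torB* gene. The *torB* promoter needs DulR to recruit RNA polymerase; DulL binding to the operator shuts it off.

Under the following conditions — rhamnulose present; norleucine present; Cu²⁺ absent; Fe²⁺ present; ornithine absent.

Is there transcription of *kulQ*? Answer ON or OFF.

Cu²⁺ is absent, so TorE is active.
Rhamnulose is present, so DulR is inactive.
Ornithine is absent, so DulL is active.
With repressor DulL bound, *torB* is not transcribed.
So TorB is not produced.
Fe²⁺ is present, so YilT is active.
With repressor TorE bound, *kulQ* is not transcribed.

OFF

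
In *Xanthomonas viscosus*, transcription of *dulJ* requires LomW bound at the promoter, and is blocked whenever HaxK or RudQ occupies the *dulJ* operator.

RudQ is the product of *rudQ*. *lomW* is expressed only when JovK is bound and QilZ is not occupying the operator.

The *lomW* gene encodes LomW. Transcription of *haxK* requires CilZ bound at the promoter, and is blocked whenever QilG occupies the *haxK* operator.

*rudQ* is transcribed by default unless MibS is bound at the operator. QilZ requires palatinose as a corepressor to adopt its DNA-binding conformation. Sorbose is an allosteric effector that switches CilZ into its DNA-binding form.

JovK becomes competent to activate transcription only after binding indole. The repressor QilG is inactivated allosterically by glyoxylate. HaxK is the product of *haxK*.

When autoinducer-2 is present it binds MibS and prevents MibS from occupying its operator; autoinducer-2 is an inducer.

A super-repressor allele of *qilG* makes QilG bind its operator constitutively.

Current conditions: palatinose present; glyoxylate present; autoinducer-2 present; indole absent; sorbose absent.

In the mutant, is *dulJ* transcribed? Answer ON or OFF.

QilG is constitutively active in this strain.
Sorbose is absent, so CilZ is inactive.
With repressor QilG bound, *haxK* is not transcribed.
So HaxK is not produced.
Palatinose is present, so QilZ is active.
Indole is absent, so JovK is inactive.
With repressor QilZ bound, *lomW* is not transcribed.
So LomW is not produced.
Autoinducer-2 is present, so MibS is inactive.
With no repressor bound, *rudQ* is transcribed.
So RudQ is produced and active.
With repressor RudQ bound, *dulJ* is not transcribed.

OFF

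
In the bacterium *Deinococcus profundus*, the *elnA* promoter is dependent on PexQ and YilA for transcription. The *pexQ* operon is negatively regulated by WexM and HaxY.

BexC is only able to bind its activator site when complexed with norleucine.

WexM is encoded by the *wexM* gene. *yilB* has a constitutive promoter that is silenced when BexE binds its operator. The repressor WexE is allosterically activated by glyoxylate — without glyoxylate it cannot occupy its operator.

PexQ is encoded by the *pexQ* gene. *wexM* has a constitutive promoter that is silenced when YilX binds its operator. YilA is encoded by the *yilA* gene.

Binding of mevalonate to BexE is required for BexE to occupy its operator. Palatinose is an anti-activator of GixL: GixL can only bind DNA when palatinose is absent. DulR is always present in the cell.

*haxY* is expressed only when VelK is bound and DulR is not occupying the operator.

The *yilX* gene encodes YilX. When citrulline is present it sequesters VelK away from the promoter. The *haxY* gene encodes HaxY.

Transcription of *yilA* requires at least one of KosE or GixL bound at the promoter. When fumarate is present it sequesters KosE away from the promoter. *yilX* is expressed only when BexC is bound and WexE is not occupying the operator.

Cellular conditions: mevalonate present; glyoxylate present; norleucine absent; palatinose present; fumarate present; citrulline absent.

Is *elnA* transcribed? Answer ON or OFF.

OFF

Glyoxylate is present, so WexE is active.
Norleucine is absent, so BexC is inactive.
With repressor WexE bound, *yilX* is not transcribed.
So YilX is not produced.
With no repressor bound, *wexM* is transcribed.
So WexM is produced and active.
DulR is produced constitutively and is active.
Citrulline is absent, so VelK is active.
With repressor DulR bound, *haxY* is not transcribed.
So HaxY is not produced.
With repressor WexM bound, *pexQ* is not transcribed.
So PexQ is not produced.
Fumarate is present, so KosE is inactive.
Palatinose is present, so GixL is inactive.
No activator is available at the *yilA* promoter, so *yilA* is not transcribed.
So YilA is not produced.
Required activator PexQ is absent, so *elnA* is not transcribed.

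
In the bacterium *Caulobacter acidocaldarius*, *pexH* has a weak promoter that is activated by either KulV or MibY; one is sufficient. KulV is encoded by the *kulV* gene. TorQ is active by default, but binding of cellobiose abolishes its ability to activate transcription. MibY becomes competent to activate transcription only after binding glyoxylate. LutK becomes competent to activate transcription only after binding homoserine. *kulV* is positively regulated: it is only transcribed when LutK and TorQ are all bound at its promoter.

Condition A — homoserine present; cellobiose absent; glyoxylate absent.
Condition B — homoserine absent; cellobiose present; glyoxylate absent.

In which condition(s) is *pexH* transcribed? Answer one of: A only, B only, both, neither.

Condition A:
Homoserine is present, so LutK is active.
Cellobiose is absent, so TorQ is active.
No repressor is bound and LutK and TorQ are active, so *kulV* is transcribed.
So KulV is produced and active.
Glyoxylate is absent, so MibY is inactive.
Activator KulV is present, so *pexH* is transcribed.
→ *pexH* is ON in A.
Condition B:
Homoserine is absent, so LutK is inactive.
Cellobiose is present, so TorQ is inactive.
Required activator LutK is absent, so *kulV* is not transcribed.
So KulV is not produced.
Glyoxylate is absent, so MibY is inactive.
No activator is available at the *pexH* promoter, so *pexH* is not transcribed.
→ *pexH* is OFF in B.

A only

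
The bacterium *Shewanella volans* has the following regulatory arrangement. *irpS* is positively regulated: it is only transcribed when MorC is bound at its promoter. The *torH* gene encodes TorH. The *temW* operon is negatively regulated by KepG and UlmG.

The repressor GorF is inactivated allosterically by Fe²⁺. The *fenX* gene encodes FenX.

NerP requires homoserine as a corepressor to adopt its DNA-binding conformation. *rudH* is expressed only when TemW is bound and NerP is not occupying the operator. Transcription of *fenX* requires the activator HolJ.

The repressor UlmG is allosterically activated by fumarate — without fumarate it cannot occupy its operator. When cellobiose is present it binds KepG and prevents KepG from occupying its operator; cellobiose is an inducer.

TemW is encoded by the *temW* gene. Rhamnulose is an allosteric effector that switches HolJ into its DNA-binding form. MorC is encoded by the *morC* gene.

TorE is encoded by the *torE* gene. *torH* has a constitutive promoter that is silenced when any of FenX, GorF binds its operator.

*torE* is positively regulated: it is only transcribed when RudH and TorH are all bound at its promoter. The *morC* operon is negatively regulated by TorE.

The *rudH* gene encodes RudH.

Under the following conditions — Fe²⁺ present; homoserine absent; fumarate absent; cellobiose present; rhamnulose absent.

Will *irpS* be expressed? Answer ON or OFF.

OFF

Cellobiose is present, so KepG is inactive.
Fumarate is absent, so UlmG is inactive.
With no repressor bound, *temW* is transcribed.
So TemW is produced and active.
Homoserine is absent, so NerP is inactive.
No repressor is bound and TemW is active, so *rudH* is transcribed.
So RudH is produced and active.
Rhamnulose is absent, so HolJ is inactive.
Required activator HolJ is absent, so *fenX* is not transcribed.
So FenX is not produced.
Fe²⁺ is present, so GorF is inactive.
With no repressor bound, *torH* is transcribed.
So TorH is produced and active.
No repressor is bound and RudH and TorH are active, so *torE* is transcribed.
So TorE is produced and active.
With repressor TorE bound, *morC* is not transcribed.
So MorC is not produced.
Required activator MorC is absent, so *irpS* is not transcribed.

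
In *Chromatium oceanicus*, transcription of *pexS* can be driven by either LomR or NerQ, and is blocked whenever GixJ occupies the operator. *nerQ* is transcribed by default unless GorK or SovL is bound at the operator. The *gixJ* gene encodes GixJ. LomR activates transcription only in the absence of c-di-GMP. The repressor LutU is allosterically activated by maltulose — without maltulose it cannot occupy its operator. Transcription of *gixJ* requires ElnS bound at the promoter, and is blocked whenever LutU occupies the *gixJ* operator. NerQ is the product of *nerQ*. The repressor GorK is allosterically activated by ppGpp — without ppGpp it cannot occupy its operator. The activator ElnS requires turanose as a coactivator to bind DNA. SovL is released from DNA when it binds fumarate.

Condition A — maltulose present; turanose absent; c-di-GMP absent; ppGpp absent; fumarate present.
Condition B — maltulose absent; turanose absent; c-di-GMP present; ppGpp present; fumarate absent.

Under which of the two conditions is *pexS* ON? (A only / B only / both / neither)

A only

Condition A:
Maltulose is present, so LutU is active.
Turanose is absent, so ElnS is inactive.
With repressor LutU bound, *gixJ* is not transcribed.
So GixJ is not produced.
c-di-GMP is absent, so LomR is active.
ppGpp is absent, so GorK is inactive.
Fumarate is present, so SovL is inactive.
With no repressor bound, *nerQ* is transcribed.
So NerQ is produced and active.
Activator LomR is present, so *pexS* is transcribed.
→ *pexS* is ON in A.
Condition B:
Maltulose is absent, so LutU is inactive.
Turanose is absent, so ElnS is inactive.
Required activator ElnS is absent, so *gixJ* is not transcribed.
So GixJ is not produced.
c-di-GMP is present, so LomR is inactive.
ppGpp is present, so GorK is active.
Fumarate is absent, so SovL is active.
With repressor GorK bound, *nerQ* is not transcribed.
So NerQ is not produced.
No activator is available at the *pexS* promoter, so *pexS* is not transcribed.
→ *pexS* is OFF in B.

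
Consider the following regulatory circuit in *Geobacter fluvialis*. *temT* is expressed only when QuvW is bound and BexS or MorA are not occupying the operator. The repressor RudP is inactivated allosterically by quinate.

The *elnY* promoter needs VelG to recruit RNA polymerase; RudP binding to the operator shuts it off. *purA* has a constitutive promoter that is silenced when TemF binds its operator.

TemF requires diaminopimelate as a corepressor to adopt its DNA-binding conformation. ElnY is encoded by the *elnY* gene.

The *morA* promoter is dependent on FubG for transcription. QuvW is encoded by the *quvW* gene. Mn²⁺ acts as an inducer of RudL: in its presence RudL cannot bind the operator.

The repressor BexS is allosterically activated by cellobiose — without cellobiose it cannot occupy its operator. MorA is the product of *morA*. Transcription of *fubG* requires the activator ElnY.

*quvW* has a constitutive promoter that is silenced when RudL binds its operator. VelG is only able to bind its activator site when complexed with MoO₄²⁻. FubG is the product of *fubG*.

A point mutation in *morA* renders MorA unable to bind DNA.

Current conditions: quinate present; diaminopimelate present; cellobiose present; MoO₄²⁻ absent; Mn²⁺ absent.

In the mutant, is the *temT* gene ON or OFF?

OFF

Mn²⁺ is absent, so RudL is active.
With repressor RudL bound, *quvW* is not transcribed.
So QuvW is not produced.
Cellobiose is present, so BexS is active.
MorA is non-functional in this strain, so it has no effect.
With repressor BexS bound, *temT* is not transcribed.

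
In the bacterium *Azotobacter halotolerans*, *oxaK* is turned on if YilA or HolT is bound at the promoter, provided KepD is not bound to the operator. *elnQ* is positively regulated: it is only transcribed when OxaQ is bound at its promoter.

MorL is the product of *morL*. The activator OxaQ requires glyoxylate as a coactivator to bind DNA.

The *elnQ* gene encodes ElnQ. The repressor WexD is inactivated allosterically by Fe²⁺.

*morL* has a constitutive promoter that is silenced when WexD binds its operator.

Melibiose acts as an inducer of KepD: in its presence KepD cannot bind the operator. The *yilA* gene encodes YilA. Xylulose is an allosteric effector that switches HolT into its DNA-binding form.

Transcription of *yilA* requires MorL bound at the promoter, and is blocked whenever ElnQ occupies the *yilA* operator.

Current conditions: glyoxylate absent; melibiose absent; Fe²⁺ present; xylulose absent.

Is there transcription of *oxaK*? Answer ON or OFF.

OFF

Melibiose is absent, so KepD is active.
Fe²⁺ is present, so WexD is inactive.
With no repressor bound, *morL* is transcribed.
So MorL is produced and active.
Glyoxylate is absent, so OxaQ is inactive.
Required activator OxaQ is absent, so *elnQ* is not transcribed.
So ElnQ is not produced.
No repressor is bound and MorL is active, so *yilA* is transcribed.
So YilA is produced and active.
Xylulose is absent, so HolT is inactive.
With repressor KepD bound, *oxaK* is not transcribed.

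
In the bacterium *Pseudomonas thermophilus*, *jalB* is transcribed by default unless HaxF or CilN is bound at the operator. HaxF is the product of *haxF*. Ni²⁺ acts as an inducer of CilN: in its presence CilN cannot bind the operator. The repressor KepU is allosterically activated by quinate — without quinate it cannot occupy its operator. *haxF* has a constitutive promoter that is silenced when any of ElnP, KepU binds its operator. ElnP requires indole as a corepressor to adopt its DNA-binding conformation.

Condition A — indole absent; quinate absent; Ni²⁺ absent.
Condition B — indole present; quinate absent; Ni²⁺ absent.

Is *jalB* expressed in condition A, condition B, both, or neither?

Condition A:
Indole is absent, so ElnP is inactive.
Quinate is absent, so KepU is inactive.
With no repressor bound, *haxF* is transcribed.
So HaxF is produced and active.
Ni²⁺ is absent, so CilN is active.
With repressor HaxF bound, *jalB* is not transcribed.
→ *jalB* is OFF in A.
Condition B:
Indole is present, so ElnP is active.
Quinate is absent, so KepU is inactive.
With repressor ElnP bound, *haxF* is not transcribed.
So HaxF is not produced.
Ni²⁺ is absent, so CilN is active.
With repressor CilN bound, *jalB* is not transcribed.
→ *jalB* is OFF in B.

neither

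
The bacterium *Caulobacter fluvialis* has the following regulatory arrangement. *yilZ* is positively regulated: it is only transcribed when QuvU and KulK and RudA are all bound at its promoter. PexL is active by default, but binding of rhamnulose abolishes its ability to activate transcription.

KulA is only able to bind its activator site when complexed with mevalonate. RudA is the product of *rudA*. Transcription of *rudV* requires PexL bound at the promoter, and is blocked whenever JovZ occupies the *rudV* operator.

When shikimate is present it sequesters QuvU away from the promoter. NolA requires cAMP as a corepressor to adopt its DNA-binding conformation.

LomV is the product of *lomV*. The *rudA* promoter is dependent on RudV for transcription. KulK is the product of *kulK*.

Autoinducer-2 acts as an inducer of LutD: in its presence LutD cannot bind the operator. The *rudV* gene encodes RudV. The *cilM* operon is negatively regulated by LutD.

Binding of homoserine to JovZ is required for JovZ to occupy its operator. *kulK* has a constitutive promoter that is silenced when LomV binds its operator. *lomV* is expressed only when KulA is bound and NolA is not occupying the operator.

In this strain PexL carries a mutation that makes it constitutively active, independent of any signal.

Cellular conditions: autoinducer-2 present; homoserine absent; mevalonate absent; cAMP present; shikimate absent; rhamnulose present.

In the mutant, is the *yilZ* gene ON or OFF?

Shikimate is absent, so QuvU is active.
Mevalonate is absent, so KulA is inactive.
cAMP is present, so NolA is active.
With repressor NolA bound, *lomV* is not transcribed.
So LomV is not produced.
With no repressor bound, *kulK* is transcribed.
So KulK is produced and active.
Homoserine is absent, so JovZ is inactive.
PexL is constitutively active in this strain.
No repressor is bound and PexL is active, so *rudV* is transcribed.
So RudV is produced and active.
No repressor is bound and RudV is active, so *rudA* is transcribed.
So RudA is produced and active.
No repressor is bound and QuvU and KulK and RudA are active, so *yilZ* is transcribed.

ON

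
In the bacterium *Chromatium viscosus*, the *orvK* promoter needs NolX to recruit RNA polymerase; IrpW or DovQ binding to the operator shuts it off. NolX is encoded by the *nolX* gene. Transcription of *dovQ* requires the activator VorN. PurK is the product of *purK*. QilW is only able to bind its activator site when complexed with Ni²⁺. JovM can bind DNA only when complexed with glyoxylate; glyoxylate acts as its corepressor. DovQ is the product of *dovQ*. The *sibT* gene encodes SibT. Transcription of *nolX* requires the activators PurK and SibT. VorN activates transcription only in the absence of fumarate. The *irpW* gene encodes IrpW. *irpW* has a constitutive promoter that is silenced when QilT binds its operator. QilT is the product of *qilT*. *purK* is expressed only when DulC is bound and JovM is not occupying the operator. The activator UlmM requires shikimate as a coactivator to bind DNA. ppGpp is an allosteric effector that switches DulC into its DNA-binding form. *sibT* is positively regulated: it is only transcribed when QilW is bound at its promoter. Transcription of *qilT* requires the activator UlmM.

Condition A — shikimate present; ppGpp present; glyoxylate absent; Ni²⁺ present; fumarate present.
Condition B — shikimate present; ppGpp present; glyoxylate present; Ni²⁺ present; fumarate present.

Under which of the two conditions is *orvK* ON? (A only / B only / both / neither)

Condition A:
Shikimate is present, so UlmM is active.
No repressor is bound and UlmM is active, so *qilT* is transcribed.
So QilT is produced and active.
With repressor QilT bound, *irpW* is not transcribed.
So IrpW is not produced.
ppGpp is present, so DulC is active.
Glyoxylate is absent, so JovM is inactive.
No repressor is bound and DulC is active, so *purK* is transcribed.
So PurK is produced and active.
Ni²⁺ is present, so QilW is active.
No repressor is bound and QilW is active, so *sibT* is transcribed.
So SibT is produced and active.
No repressor is bound and PurK and SibT are active, so *nolX* is transcribed.
So NolX is produced and active.
Fumarate is present, so VorN is inactive.
Required activator VorN is absent, so *dovQ* is not transcribed.
So DovQ is not produced.
No repressor is bound and NolX is active, so *orvK* is transcribed.
→ *orvK* is ON in A.
Condition B:
Shikimate is present, so UlmM is active.
No repressor is bound and UlmM is active, so *qilT* is transcribed.
So QilT is produced and active.
With repressor QilT bound, *irpW* is not transcribed.
So IrpW is not produced.
ppGpp is present, so DulC is active.
Glyoxylate is present, so JovM is active.
With repressor JovM bound, *purK* is not transcribed.
So PurK is not produced.
Ni²⁺ is present, so QilW is active.
No repressor is bound and QilW is active, so *sibT* is transcribed.
So SibT is produced and active.
Required activator PurK is absent, so *nolX* is not transcribed.
So NolX is not produced.
Fumarate is present, so VorN is inactive.
Required activator VorN is absent, so *dovQ* is not transcribed.
So DovQ is not produced.
Required activator NolX is absent, so *orvK* is not transcribed.
→ *orvK* is OFF in B.

A only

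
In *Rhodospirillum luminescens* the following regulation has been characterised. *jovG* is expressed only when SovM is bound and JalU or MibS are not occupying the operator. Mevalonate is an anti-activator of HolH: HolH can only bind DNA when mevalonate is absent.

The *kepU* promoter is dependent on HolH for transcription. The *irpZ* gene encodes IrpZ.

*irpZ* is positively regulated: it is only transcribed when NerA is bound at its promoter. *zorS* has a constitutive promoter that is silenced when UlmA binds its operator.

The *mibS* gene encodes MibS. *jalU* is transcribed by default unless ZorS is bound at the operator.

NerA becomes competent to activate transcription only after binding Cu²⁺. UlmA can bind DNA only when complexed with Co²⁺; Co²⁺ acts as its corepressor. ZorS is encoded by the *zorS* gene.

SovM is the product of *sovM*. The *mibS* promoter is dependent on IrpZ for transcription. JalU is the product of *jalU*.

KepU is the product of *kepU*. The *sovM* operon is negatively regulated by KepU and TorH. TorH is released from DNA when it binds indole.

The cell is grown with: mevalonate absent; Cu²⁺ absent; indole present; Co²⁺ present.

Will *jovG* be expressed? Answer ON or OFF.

Mevalonate is absent, so HolH is active.
No repressor is bound and HolH is active, so *kepU* is transcribed.
So KepU is produced and active.
Indole is present, so TorH is inactive.
With repressor KepU bound, *sovM* is not transcribed.
So SovM is not produced.
Co²⁺ is present, so UlmA is active.
With repressor UlmA bound, *zorS* is not transcribed.
So ZorS is not produced.
With no repressor bound, *jalU* is transcribed.
So JalU is produced and active.
Cu²⁺ is absent, so NerA is inactive.
Required activator NerA is absent, so *irpZ* is not transcribed.
So IrpZ is not produced.
Required activator IrpZ is absent, so *mibS* is not transcribed.
So MibS is not produced.
With repressor JalU bound, *jovG* is not transcribed.

OFF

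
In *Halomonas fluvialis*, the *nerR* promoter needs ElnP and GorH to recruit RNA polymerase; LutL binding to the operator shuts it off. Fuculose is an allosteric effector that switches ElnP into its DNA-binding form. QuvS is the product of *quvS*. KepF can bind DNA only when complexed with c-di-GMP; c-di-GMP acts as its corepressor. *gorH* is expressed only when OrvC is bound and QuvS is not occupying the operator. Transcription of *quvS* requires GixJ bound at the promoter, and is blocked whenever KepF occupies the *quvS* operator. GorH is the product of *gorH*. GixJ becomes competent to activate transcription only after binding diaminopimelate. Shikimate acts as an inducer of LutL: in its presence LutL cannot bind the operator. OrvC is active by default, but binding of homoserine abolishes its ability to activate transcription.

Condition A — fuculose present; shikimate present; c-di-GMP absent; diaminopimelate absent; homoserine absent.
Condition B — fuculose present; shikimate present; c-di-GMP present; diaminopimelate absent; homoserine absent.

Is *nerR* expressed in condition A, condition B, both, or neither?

Condition A:
Fuculose is present, so ElnP is active.
Shikimate is present, so LutL is inactive.
c-di-GMP is absent, so KepF is inactive.
Diaminopimelate is absent, so GixJ is inactive.
Required activator GixJ is absent, so *quvS* is not transcribed.
So QuvS is not produced.
Homoserine is absent, so OrvC is active.
No repressor is bound and OrvC is active, so *gorH* is transcribed.
So GorH is produced and active.
No repressor is bound and ElnP and GorH are active, so *nerR* is transcribed.
→ *nerR* is ON in A.
Condition B:
Fuculose is present, so ElnP is active.
Shikimate is present, so LutL is inactive.
c-di-GMP is present, so KepF is active.
Diaminopimelate is absent, so GixJ is inactive.
With repressor KepF bound, *quvS* is not transcribed.
So QuvS is not produced.
Homoserine is absent, so OrvC is active.
No repressor is bound and OrvC is active, so *gorH* is transcribed.
So GorH is produced and active.
No repressor is bound and ElnP and GorH are active, so *nerR* is transcribed.
→ *nerR* is ON in B.

both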